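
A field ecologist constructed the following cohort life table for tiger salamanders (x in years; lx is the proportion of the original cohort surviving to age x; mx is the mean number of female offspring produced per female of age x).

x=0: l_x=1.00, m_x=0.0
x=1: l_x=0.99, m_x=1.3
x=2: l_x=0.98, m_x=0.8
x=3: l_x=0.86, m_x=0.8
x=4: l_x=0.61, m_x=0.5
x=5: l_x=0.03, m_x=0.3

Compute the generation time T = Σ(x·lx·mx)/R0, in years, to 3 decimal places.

2.012

lx·mx: 0, 1.287, 0.784, 0.688, 0.305, 0.009 → R0 = 3.073
x·lx·mx: 0, 1.287, 1.568, 2.064, 1.22, 0.045 → Σ = 6.184
T = 6.184 / 3.073 = 2.012366… → 2.012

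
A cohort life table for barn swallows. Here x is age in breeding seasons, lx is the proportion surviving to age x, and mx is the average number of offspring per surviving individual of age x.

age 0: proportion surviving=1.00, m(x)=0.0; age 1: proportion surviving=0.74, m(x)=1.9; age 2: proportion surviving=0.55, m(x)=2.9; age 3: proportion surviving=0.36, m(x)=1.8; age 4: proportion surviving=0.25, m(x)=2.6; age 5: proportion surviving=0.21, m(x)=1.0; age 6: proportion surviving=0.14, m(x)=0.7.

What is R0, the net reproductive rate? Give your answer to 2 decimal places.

4.61

lx·mx by age: 0, 1.406, 1.595, 0.648, 0.65, 0.21, 0.098
R0 = Σ lx·mx = 4.607 → 4.61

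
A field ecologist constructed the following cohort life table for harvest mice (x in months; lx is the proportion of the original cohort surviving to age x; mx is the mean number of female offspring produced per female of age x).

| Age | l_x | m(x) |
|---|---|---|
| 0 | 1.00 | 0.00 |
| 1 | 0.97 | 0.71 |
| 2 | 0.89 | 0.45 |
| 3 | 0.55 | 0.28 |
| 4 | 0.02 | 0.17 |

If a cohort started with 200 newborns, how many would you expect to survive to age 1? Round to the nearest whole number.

194

Expected survivors = N0 · l_1 = 200 × 0.97 = 194 → 194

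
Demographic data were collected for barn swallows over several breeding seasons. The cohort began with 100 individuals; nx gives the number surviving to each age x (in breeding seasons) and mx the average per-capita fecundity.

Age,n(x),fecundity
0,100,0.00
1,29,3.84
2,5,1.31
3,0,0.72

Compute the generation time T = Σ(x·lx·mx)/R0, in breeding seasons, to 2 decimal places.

lx = nx/n0 = nx/100: 1, 0.29, 0.05, 0
lx·mx: 0, 1.1136, 0.0655, 0 → R0 = 1.1791
x·lx·mx: 0, 1.1136, 0.131, 0 → Σ = 1.2446
T = 1.2446 / 1.1791 = 1.055551… → 1.06

1.06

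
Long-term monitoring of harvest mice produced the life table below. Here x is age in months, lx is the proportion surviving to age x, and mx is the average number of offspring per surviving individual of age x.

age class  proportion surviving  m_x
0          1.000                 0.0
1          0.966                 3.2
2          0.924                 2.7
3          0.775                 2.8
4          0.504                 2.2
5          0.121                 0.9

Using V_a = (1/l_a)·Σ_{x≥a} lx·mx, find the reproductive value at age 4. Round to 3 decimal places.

2.416

lx·mx for x ≥ 4: 1.1088, 0.1089 → sum = 1.2177
V_4 = 1.2177 / l_4 = 1.2177 / 0.504 = 2.416071… → 2.416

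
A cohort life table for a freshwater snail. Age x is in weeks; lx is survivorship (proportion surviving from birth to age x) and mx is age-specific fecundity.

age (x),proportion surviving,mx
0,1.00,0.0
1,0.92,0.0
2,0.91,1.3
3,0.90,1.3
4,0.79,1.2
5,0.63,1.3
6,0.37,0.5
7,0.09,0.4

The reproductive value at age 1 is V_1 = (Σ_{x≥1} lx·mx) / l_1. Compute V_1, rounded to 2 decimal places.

lx·mx for x ≥ 1: 0, 1.183, 1.17, 0.948, 0.819, 0.185, 0.036 → sum = 4.341
V_1 = 4.341 / l_1 = 4.341 / 0.92 = 4.718478… → 4.72

4.72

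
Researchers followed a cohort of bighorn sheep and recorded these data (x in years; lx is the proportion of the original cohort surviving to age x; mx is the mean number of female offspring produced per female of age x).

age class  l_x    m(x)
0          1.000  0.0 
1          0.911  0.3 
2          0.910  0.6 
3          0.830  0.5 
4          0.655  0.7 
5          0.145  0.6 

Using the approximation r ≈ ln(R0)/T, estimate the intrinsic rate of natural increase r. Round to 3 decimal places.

0.210

R0 = Σ lx·mx = 0 + 0.2733 + 0.546 + 0.415 + 0.4585 + 0.087 = 1.7798
Σ x·lx·mx = 4.8793; T = 4.8793/1.7798 = 2.74149…
r ≈ ln(R0)/T = ln(1.7798)/2.74149… = 0.21029… → 0.210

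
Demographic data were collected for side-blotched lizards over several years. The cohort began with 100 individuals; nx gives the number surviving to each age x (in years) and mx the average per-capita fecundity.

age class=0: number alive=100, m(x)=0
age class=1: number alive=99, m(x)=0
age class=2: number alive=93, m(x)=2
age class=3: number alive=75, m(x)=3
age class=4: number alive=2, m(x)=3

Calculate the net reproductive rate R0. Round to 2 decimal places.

4.17

lx = nx/n0 = nx/100: 1, 0.99, 0.93, 0.75, 0.02
lx·mx by age: 0, 0, 1.86, 2.25, 0.06
R0 = Σ lx·mx = 4.17 → 4.17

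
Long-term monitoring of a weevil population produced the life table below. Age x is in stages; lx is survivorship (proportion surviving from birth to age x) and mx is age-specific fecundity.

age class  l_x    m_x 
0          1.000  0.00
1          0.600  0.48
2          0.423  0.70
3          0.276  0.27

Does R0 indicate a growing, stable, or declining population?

declining

R0 = Σ lx·mx = 0 + 0.288 + 0.2961 + 0.07452 = 0.65862
R0 < 1, so the population is declining.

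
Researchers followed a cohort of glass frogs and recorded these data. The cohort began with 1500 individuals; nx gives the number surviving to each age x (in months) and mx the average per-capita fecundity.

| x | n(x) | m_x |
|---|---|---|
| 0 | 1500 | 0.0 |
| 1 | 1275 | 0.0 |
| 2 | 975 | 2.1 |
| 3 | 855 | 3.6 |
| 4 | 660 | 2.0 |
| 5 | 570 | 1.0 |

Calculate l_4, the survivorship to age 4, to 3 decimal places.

0.440

l_4 = n_4/n_0 = 660/1500 = 0.44 → 0.440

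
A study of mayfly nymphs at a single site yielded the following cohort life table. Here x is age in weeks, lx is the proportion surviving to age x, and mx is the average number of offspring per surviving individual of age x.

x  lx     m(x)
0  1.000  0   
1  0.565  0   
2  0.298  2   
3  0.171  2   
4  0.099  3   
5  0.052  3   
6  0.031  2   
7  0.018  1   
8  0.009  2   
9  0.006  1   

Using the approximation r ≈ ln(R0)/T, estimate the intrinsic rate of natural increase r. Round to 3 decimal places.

R0 = Σ lx·mx = 0 + 0 + 0.596 + 0.342 + 0.297 + 0.156 + 0.062 + 0.018 + 0.018 + 0.006 = 1.495
Σ x·lx·mx = 4.882; T = 4.882/1.495 = 3.26555…
r ≈ ln(R0)/T = ln(1.495)/3.26555… = 0.12314… → 0.123

0.123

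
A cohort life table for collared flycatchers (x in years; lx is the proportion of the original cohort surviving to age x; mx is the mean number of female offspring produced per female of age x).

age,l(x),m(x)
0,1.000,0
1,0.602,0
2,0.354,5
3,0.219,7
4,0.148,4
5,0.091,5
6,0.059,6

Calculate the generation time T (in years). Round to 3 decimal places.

lx·mx: 0, 0, 1.77, 1.533, 0.592, 0.455, 0.354 → R0 = 4.704
x·lx·mx: 0, 0, 3.54, 4.599, 2.368, 2.275, 2.124 → Σ = 14.906
T = 14.906 / 4.704 = 3.168793… → 3.169

3.169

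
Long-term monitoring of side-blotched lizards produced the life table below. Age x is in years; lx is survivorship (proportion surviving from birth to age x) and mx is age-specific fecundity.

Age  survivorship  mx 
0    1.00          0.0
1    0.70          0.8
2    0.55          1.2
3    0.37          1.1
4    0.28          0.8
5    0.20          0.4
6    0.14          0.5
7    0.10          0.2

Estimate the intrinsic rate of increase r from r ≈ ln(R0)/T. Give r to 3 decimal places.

0.287

R0 = Σ lx·mx = 0 + 0.56 + 0.66 + 0.407 + 0.224 + 0.08 + 0.07 + 0.02 = 2.021
Σ x·lx·mx = 4.957; T = 4.957/2.021 = 2.45275…
r ≈ ln(R0)/T = ln(2.021)/2.45275… = 0.28686… → 0.287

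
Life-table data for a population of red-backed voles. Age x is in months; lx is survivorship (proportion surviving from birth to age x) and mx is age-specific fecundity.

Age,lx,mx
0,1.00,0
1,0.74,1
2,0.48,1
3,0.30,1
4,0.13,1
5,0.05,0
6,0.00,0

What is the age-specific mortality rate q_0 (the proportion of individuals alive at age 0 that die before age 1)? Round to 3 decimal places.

q_0 = (l_0 − l_1) / l_0 = (1 − 0.74) / 1
     = 0.26 / 1 = 0.26 → 0.260

0.260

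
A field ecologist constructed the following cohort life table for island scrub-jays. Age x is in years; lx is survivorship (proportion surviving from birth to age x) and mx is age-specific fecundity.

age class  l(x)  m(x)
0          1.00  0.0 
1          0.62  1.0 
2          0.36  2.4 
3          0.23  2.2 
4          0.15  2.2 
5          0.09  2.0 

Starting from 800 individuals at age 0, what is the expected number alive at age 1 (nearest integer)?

Expected survivors = N0 · l_1 = 800 × 0.62 = 496 → 496

496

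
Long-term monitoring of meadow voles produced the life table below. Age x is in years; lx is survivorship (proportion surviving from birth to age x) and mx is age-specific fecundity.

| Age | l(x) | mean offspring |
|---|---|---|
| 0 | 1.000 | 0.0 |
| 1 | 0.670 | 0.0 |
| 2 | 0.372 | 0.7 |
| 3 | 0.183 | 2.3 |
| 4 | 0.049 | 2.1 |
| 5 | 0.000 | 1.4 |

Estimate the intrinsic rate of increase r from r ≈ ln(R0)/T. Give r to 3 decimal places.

-0.087

R0 = Σ lx·mx = 0 + 0 + 0.2604 + 0.4209 + 0.1029 + 0 = 0.7842
Σ x·lx·mx = 2.1951; T = 2.1951/0.7842 = 2.79916…
r ≈ ln(R0)/T = ln(0.7842)/2.79916… = -0.08684… → -0.087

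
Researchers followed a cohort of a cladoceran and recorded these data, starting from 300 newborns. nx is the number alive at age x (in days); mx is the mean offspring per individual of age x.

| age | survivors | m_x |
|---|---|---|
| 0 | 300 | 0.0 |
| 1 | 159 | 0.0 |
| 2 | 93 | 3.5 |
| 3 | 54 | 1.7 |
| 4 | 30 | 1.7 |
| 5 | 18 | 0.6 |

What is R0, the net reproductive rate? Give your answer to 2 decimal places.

1.60

lx = nx/n0 = nx/300: 1, 0.53, 0.31, 0.18, 0.1, 0.06
lx·mx by age: 0, 0, 1.085, 0.306, 0.17, 0.036
R0 = Σ lx·mx = 1.597 → 1.60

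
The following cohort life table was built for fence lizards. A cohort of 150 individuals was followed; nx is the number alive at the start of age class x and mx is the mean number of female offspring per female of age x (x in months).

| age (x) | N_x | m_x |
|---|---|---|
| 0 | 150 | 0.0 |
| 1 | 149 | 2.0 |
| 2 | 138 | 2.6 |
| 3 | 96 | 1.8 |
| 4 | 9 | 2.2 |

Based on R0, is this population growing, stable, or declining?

lx = nx/n0 = nx/150: 1, 0.99333…, 0.92, 0.64, 0.06
R0 = Σ lx·mx = 0 + 1.986667… + 2.392 + 1.152 + 0.132 = 5.662667…
R0 > 1, so the population is growing.

growing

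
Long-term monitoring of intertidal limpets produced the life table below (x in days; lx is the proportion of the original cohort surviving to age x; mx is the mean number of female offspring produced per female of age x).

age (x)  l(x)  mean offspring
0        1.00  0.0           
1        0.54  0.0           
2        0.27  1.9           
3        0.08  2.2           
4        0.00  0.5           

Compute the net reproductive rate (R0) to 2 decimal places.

lx·mx by age: 0, 0, 0.513, 0.176, 0
R0 = Σ lx·mx = 0.689 → 0.69

0.69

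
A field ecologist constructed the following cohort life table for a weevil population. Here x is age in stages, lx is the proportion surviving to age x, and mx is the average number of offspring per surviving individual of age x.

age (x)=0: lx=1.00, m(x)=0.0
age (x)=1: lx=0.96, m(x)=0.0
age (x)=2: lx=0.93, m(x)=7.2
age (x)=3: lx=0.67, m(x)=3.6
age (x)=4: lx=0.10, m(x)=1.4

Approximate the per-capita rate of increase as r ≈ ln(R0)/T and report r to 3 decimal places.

R0 = Σ lx·mx = 0 + 0 + 6.696 + 2.412 + 0.14 = 9.248
Σ x·lx·mx = 21.188; T = 21.188/9.248 = 2.29109…
r ≈ ln(R0)/T = ln(9.248)/2.29109… = 0.97089… → 0.971

0.971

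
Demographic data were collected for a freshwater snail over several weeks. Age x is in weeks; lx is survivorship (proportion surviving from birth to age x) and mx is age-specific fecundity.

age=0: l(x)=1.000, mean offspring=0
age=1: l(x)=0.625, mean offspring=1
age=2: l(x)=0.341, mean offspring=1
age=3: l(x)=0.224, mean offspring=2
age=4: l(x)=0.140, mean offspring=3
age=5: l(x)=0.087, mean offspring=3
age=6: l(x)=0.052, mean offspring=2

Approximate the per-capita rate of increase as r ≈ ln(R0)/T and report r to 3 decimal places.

R0 = Σ lx·mx = 0 + 0.625 + 0.341 + 0.448 + 0.42 + 0.261 + 0.104 = 2.199
Σ x·lx·mx = 6.26; T = 6.26/2.199 = 2.84675…
r ≈ ln(R0)/T = ln(2.199)/2.84675… = 0.27681… → 0.277

0.277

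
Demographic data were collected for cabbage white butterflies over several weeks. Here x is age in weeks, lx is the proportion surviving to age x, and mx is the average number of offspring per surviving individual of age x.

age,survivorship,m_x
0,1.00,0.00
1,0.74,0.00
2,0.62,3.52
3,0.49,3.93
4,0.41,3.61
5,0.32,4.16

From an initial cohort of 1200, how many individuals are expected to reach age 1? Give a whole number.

Expected survivors = N0 · l_1 = 1200 × 0.74 = 888 → 888

888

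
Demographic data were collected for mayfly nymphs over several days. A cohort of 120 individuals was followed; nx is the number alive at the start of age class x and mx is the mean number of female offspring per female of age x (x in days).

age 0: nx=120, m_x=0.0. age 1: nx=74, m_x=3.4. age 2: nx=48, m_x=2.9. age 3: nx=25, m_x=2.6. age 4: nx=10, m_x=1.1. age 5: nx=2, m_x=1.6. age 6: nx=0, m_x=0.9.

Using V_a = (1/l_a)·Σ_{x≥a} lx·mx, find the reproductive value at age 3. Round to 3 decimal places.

3.168

lx = nx/n0 = nx/120: 1, 0.61667…, 0.4, 0.20833…, 0.08333…, 0.01667…, 0
lx·mx for x ≥ 3: 0.541667…, 0.091667…, 0.026667…, 0 → sum = 0.66…
V_3 = 0.66… / l_3 = 0.66… / 0.208333… = 3.168… → 3.168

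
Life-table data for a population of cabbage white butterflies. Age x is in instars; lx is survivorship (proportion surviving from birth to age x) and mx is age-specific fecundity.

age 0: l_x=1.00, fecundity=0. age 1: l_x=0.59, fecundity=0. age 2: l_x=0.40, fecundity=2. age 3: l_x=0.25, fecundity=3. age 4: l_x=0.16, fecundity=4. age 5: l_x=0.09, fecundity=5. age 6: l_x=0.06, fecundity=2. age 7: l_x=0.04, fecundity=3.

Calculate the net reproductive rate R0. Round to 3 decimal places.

lx·mx by age: 0, 0, 0.8, 0.75, 0.64, 0.45, 0.12, 0.12
R0 = Σ lx·mx = 2.88 → 2.880

2.880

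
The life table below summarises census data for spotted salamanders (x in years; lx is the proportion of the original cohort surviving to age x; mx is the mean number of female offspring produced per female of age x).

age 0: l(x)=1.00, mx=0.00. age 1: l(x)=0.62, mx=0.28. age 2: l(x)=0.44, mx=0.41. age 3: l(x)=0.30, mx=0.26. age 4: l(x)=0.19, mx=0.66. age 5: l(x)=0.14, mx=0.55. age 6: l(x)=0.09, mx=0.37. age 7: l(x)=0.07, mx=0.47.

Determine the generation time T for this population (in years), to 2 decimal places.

lx·mx: 0, 0.1736, 0.1804, 0.078, 0.1254, 0.077, 0.0333, 0.0329 → R0 = 0.7006
x·lx·mx: 0, 0.1736, 0.3608, 0.234, 0.5016, 0.385, 0.1998, 0.2303 → Σ = 2.0851
T = 2.0851 / 0.7006 = 2.976163… → 2.98

2.98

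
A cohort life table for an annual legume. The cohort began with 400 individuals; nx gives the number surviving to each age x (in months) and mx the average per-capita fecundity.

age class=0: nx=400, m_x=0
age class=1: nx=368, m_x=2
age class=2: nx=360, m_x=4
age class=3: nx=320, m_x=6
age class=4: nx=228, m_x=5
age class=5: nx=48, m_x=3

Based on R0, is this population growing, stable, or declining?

growing

lx = nx/n0 = nx/400: 1, 0.92, 0.9, 0.8, 0.57, 0.12
R0 = Σ lx·mx = 0 + 1.84 + 3.6 + 4.8 + 2.85 + 0.36 = 13.45
R0 > 1, so the population is growing.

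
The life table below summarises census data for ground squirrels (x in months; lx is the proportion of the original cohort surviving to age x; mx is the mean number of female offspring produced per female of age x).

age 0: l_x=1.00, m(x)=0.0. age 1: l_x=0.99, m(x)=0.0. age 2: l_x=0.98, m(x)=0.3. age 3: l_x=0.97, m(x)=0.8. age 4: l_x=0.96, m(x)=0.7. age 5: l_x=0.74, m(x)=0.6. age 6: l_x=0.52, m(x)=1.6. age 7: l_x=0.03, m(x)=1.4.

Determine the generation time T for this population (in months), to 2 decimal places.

4.28

lx·mx: 0, 0, 0.294, 0.776, 0.672, 0.444, 0.832, 0.042 → R0 = 3.06
x·lx·mx: 0, 0, 0.588, 2.328, 2.688, 2.22, 4.992, 0.294 → Σ = 13.11
T = 13.11 / 3.06 = 4.284314… → 4.28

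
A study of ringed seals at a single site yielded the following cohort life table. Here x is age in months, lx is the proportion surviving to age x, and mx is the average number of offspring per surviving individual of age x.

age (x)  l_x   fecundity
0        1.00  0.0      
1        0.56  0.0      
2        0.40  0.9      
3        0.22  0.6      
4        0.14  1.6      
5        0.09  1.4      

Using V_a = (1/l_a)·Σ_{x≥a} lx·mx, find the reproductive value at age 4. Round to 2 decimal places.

lx·mx for x ≥ 4: 0.224, 0.126 → sum = 0.35
V_4 = 0.35 / l_4 = 0.35 / 0.14 = 2.5 → 2.50

2.50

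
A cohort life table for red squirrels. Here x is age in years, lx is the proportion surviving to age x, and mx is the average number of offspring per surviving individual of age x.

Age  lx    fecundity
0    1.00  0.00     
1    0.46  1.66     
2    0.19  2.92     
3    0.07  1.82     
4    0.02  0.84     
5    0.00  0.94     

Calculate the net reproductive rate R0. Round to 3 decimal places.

lx·mx by age: 0, 0.7636, 0.5548, 0.1274, 0.0168, 0
R0 = Σ lx·mx = 1.4626 → 1.463

1.463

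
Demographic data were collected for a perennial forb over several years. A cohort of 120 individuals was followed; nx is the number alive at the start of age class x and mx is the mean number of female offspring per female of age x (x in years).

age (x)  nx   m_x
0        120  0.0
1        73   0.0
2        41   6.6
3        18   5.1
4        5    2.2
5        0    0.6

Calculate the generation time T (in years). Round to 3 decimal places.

lx = nx/n0 = nx/120: 1, 0.60833…, 0.34167…, 0.15, 0.04167…, 0
lx·mx: 0, 0, 2.255…, 0.765, 0.091667…, 0 → R0 = 3.111667…
x·lx·mx: 0, 0, 4.51…, 2.295, 0.366667…, 0 → Σ = 7.171667…
T = 7.171667… / 3.111667… = 2.304767… → 2.305

2.305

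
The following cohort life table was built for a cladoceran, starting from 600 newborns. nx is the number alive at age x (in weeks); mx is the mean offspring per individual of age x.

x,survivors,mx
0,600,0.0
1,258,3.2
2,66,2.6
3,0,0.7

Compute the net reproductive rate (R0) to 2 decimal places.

lx = nx/n0 = nx/600: 1, 0.43, 0.11, 0
lx·mx by age: 0, 1.376, 0.286, 0
R0 = Σ lx·mx = 1.662 → 1.66

1.66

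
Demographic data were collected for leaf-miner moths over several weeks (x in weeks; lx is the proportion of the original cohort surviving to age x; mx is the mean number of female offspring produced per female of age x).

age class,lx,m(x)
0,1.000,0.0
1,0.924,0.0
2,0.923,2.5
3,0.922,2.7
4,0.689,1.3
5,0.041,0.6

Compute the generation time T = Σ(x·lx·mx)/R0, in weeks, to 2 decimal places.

2.76

lx·mx: 0, 0, 2.3075, 2.4894, 0.8957, 0.0246 → R0 = 5.7172
x·lx·mx: 0, 0, 4.615, 7.4682, 3.5828, 0.123 → Σ = 15.789
T = 15.789 / 5.7172 = 2.761667… → 2.76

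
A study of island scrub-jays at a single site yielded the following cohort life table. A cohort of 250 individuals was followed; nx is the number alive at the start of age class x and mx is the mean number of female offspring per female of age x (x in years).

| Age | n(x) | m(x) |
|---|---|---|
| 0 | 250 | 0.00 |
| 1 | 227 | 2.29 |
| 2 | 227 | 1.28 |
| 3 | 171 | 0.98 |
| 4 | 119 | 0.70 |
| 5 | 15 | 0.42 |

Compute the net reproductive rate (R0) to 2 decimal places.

lx = nx/n0 = nx/250: 1, 0.908, 0.908, 0.684, 0.476, 0.06
lx·mx by age: 0, 2.07932, 1.16224, 0.67032, 0.3332, 0.0252
R0 = Σ lx·mx = 4.27028 → 4.27

4.27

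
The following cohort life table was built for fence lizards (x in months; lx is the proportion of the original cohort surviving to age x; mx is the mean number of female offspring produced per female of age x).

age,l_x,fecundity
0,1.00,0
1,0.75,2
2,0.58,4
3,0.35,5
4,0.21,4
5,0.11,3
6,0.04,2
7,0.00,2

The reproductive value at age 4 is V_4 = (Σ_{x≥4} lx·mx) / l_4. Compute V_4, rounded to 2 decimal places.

lx·mx for x ≥ 4: 0.84, 0.33, 0.08, 0 → sum = 1.25
V_4 = 1.25 / l_4 = 1.25 / 0.21 = 5.952381… → 5.95

5.95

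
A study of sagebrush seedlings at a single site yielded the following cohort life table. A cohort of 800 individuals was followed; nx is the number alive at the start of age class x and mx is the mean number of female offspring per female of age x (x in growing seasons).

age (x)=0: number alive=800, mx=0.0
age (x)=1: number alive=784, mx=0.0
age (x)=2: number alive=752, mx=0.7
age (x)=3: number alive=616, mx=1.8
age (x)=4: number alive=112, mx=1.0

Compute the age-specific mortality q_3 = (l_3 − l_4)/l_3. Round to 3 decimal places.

0.818

lx = nx/n0 = nx/800: 1, 0.98, 0.94, 0.77, 0.14
q_3 = (l_3 − l_4) / l_3 = (0.77 − 0.14) / 0.77
     = 0.63 / 0.77 = 0.818182… → 0.818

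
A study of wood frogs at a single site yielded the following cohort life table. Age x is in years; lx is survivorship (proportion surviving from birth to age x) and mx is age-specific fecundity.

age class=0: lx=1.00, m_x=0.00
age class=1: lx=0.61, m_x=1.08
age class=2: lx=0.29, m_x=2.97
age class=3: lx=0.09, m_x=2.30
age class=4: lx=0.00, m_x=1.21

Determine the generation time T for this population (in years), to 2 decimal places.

lx·mx: 0, 0.6588, 0.8613, 0.207, 0 → R0 = 1.7271
x·lx·mx: 0, 0.6588, 1.7226, 0.621, 0 → Σ = 3.0024
T = 3.0024 / 1.7271 = 1.738405… → 1.74

1.74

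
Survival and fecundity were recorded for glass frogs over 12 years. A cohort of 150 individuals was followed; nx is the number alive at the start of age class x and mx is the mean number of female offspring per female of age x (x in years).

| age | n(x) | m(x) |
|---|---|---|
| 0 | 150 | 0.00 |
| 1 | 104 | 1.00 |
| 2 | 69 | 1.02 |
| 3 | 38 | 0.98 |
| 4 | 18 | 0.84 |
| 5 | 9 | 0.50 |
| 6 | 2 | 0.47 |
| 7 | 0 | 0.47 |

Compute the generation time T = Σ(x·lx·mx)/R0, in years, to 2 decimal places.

1.92

lx = nx/n0 = nx/150: 1, 0.69333…, 0.46, 0.25333…, 0.12, 0.06, 0.01333…, 0
lx·mx: 0, 0.693333…, 0.4692, 0.248267…, 0.1008, 0.03, 0.006267…, 0 → R0 = 1.547867…
x·lx·mx: 0, 0.693333…, 0.9384, 0.7448…, 0.4032, 0.15, 0.0376…, 0 → Σ = 2.967333…
T = 2.967333… / 1.547867… = 1.917047… → 1.92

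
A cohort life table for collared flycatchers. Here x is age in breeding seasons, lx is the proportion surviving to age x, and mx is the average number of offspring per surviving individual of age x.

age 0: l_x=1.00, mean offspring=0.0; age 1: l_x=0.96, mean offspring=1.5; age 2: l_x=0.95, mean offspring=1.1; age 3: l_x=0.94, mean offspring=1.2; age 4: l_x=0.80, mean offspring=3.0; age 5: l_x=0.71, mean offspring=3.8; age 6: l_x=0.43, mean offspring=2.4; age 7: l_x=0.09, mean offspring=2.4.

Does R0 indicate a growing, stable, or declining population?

R0 = Σ lx·mx = 0 + 1.44 + 1.045 + 1.128 + 2.4 + 2.698 + 1.032 + 0.216 = 9.959
R0 > 1, so the population is growing.

growing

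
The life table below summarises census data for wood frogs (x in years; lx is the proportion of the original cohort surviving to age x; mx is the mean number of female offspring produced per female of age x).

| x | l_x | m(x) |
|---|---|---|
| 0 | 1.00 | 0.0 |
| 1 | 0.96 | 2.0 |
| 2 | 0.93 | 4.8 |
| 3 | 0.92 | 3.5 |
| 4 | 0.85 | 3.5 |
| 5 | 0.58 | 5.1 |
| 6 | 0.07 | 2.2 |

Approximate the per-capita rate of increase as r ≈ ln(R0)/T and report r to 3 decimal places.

R0 = Σ lx·mx = 0 + 1.92 + 4.464 + 3.22 + 2.975 + 2.958 + 0.154 = 15.691
Σ x·lx·mx = 48.122; T = 48.122/15.691 = 3.06685…
r ≈ ln(R0)/T = ln(15.691)/3.06685… = 0.89769… → 0.898

0.898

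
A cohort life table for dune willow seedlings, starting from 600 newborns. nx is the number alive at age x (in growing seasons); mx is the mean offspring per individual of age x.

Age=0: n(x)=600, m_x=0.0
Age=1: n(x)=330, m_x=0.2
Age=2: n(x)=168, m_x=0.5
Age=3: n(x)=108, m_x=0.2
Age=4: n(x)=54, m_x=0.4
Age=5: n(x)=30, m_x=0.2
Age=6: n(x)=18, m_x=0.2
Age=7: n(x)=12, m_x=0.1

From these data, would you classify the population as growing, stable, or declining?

lx = nx/n0 = nx/600: 1, 0.55, 0.28, 0.18, 0.09, 0.05, 0.03, 0.02
R0 = Σ lx·mx = 0 + 0.11 + 0.14 + 0.036 + 0.036 + 0.01 + 0.006 + 0.002 = 0.34
R0 < 1, so the population is declining.

declining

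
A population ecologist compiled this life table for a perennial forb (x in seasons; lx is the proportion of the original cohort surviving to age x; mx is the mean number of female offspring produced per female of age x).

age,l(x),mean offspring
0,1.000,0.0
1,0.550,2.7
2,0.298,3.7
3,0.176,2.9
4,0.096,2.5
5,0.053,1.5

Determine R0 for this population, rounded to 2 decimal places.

3.42

lx·mx by age: 0, 1.485, 1.1026, 0.5104, 0.24, 0.0795
R0 = Σ lx·mx = 3.4175 → 3.42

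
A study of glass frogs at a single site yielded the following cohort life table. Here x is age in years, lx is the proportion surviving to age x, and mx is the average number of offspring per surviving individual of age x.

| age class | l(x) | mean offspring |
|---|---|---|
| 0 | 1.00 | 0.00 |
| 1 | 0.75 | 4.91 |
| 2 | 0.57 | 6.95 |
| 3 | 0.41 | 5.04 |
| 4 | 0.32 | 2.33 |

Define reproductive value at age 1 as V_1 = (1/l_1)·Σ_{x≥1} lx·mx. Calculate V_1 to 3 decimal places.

13.941

lx·mx for x ≥ 1: 3.6825, 3.9615, 2.0664, 0.7456 → sum = 10.456
V_1 = 10.456 / l_1 = 10.456 / 0.75 = 13.941333… → 13.941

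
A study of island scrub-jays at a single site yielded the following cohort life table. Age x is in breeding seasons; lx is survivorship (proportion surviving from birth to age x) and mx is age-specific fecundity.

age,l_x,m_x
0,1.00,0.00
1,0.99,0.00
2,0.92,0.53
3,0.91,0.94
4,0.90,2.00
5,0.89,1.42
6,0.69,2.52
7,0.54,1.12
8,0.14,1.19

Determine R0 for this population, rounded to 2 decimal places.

6.92

lx·mx by age: 0, 0, 0.4876, 0.8554, 1.8, 1.2638, 1.7388, 0.6048, 0.1666
R0 = Σ lx·mx = 6.917 → 6.92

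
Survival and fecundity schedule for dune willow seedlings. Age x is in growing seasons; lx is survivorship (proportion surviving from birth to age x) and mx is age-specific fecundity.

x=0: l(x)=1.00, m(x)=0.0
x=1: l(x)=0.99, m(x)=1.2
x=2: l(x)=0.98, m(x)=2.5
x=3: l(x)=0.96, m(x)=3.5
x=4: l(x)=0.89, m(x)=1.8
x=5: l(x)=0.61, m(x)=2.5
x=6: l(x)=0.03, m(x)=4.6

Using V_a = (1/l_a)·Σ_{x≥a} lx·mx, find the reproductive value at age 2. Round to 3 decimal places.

lx·mx for x ≥ 2: 2.45, 3.36, 1.602, 1.525, 0.138 → sum = 9.075
V_2 = 9.075 / l_2 = 9.075 / 0.98 = 9.260204… → 9.260

9.260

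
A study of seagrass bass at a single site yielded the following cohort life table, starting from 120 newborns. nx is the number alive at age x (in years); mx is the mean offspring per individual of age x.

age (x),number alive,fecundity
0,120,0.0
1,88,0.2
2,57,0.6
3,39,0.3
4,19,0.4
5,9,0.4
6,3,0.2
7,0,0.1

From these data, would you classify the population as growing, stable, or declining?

lx = nx/n0 = nx/120: 1, 0.73333…, 0.475, 0.325, 0.15833…, 0.075, 0.025, 0
R0 = Σ lx·mx = 0 + 0.146667… + 0.285 + 0.0975 + 0.063333… + 0.03 + 0.005 + 0 = 0.6275…
R0 < 1, so the population is declining.

declining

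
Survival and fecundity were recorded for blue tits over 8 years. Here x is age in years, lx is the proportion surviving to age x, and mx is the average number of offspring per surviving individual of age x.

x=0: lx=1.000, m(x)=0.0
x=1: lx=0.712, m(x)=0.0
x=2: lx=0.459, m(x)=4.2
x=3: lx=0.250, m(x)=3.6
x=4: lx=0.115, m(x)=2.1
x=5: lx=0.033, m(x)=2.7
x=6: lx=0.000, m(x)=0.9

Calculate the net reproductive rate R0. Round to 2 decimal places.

lx·mx by age: 0, 0, 1.9278, 0.9, 0.2415, 0.0891, 0
R0 = Σ lx·mx = 3.1584 → 3.16

3.16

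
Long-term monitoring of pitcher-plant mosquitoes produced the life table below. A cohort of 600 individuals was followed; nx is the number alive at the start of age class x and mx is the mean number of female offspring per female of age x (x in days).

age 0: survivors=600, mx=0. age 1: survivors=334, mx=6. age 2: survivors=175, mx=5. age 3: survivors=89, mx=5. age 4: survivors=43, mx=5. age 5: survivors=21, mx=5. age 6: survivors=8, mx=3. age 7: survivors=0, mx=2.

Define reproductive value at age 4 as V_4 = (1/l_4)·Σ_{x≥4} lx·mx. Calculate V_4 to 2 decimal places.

lx = nx/n0 = nx/600: 1, 0.55667…, 0.29167…, 0.14833…, 0.07167…, 0.035, 0.01333…, 0
lx·mx for x ≥ 4: 0.358333…, 0.175, 0.04…, 0 → sum = 0.573333…
V_4 = 0.573333… / l_4 = 0.573333… / 0.071667… = 8… → 8.00

8.00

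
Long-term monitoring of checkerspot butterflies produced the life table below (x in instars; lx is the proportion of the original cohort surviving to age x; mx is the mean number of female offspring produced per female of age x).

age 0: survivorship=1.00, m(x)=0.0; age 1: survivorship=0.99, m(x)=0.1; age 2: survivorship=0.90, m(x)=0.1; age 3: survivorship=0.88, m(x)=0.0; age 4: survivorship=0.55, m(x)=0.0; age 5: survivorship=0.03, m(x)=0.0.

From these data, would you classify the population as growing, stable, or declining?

R0 = Σ lx·mx = 0 + 0.099 + 0.09 + 0 + 0 + 0 = 0.189
R0 < 1, so the population is declining.

declining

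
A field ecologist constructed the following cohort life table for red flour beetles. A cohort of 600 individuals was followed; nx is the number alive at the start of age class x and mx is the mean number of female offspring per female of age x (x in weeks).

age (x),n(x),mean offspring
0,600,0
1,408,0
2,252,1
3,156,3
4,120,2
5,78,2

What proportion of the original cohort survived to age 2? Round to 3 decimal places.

0.420

l_2 = n_2/n_0 = 252/600 = 0.42 → 0.420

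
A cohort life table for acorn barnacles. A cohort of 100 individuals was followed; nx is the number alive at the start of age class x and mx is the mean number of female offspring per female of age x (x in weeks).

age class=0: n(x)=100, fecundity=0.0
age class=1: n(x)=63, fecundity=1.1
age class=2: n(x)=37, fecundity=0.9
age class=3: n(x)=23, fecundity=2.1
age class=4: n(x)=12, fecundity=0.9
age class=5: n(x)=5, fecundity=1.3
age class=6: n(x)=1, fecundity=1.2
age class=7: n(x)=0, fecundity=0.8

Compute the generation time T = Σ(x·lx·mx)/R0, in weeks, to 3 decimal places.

2.147

lx = nx/n0 = nx/100: 1, 0.63, 0.37, 0.23, 0.12, 0.05, 0.01, 0
lx·mx: 0, 0.693, 0.333, 0.483, 0.108, 0.065, 0.012, 0 → R0 = 1.694
x·lx·mx: 0, 0.693, 0.666, 1.449, 0.432, 0.325, 0.072, 0 → Σ = 3.637
T = 3.637 / 1.694 = 2.146989… → 2.147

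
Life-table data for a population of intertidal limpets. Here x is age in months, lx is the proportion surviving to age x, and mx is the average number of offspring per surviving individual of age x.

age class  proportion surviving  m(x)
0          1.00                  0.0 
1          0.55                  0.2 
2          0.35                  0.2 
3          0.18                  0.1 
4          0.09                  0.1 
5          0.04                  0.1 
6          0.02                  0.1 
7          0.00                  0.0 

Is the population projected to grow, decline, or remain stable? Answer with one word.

R0 = Σ lx·mx = 0 + 0.11 + 0.07 + 0.018 + 0.009 + 0.004 + 0.002 + 0 = 0.213
R0 < 1, so the population is declining.

declining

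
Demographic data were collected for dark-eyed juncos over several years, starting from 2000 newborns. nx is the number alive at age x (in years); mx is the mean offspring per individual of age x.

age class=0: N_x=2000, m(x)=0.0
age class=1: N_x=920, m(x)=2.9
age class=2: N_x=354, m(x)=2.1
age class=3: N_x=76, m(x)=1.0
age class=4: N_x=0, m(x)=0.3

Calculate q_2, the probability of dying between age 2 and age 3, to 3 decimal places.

0.785

lx = nx/n0 = nx/2000: 1, 0.46, 0.177, 0.038, 0
q_2 = (l_2 − l_3) / l_2 = (0.177 − 0.038) / 0.177
     = 0.139 / 0.177 = 0.785311… → 0.785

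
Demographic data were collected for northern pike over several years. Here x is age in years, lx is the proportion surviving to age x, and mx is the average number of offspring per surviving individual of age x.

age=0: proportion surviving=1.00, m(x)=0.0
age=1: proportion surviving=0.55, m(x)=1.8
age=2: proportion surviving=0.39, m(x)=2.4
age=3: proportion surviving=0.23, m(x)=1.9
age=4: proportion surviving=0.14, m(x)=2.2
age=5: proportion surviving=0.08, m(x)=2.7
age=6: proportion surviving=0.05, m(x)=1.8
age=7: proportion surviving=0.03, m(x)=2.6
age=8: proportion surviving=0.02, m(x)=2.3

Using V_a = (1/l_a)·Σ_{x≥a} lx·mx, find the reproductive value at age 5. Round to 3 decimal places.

lx·mx for x ≥ 5: 0.216, 0.09, 0.078, 0.046 → sum = 0.43
V_5 = 0.43 / l_5 = 0.43 / 0.08 = 5.375 → 5.375

5.375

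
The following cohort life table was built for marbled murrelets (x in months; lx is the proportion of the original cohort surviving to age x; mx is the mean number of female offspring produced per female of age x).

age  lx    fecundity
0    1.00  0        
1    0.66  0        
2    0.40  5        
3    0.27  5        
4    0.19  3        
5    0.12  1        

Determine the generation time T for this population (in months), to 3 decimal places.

2.705

lx·mx: 0, 0, 2, 1.35, 0.57, 0.12 → R0 = 4.04
x·lx·mx: 0, 0, 4, 4.05, 2.28, 0.6 → Σ = 10.93
T = 10.93 / 4.04 = 2.705446… → 2.705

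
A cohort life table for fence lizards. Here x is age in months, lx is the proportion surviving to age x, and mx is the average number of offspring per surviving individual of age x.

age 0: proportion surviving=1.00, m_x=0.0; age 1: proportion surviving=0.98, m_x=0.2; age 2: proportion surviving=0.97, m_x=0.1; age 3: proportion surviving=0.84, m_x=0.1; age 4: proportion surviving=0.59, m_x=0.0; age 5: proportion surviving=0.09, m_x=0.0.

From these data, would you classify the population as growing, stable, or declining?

declining

R0 = Σ lx·mx = 0 + 0.196 + 0.097 + 0.084 + 0 + 0 = 0.377
R0 < 1, so the population is declining.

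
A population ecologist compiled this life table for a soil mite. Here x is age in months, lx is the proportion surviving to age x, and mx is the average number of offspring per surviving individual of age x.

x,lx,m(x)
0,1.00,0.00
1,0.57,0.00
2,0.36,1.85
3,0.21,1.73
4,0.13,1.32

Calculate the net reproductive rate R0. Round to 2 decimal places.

1.20

lx·mx by age: 0, 0, 0.666, 0.3633, 0.1716
R0 = Σ lx·mx = 1.2009 → 1.20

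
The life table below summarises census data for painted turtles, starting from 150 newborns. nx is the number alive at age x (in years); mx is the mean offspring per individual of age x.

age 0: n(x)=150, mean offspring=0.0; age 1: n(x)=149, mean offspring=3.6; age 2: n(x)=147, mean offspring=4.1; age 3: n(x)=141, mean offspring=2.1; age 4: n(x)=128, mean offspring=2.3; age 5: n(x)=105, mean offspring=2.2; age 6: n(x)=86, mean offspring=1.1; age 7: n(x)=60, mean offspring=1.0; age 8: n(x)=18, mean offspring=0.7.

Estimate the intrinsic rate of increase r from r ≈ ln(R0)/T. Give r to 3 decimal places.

lx = nx/n0 = nx/150: 1, 0.99333…, 0.98, 0.94, 0.85333…, 0.7, 0.57333…, 0.4, 0.12
R0 = Σ lx·mx = 0 + 3.576… + 4.018 + 1.974 + 1.96267… + 1.54 + 0.63067… + 0.4 + 0.084 = 14.185333…
Σ x·lx·mx = 40.340667…; T = 40.340667…/14.185333… = 2.84383…
r ≈ ln(R0)/T = ln(14.185333…)/2.84383… = 0.93262… → 0.933

0.933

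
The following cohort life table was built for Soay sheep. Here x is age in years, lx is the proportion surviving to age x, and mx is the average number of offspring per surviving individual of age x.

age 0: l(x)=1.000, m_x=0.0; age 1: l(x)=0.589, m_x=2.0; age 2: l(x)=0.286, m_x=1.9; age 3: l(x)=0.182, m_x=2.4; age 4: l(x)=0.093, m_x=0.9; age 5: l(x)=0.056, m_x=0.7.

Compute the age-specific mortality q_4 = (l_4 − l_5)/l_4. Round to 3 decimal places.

0.398

q_4 = (l_4 − l_5) / l_4 = (0.093 − 0.056) / 0.093
     = 0.037 / 0.093 = 0.397849… → 0.398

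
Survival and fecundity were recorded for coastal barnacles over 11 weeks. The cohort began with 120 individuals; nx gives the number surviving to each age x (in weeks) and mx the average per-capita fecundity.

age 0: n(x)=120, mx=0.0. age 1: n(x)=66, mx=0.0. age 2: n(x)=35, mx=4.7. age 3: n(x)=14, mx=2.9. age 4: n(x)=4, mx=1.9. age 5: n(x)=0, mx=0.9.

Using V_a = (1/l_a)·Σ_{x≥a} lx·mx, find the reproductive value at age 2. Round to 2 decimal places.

lx = nx/n0 = nx/120: 1, 0.55, 0.29167…, 0.11667…, 0.03333…, 0
lx·mx for x ≥ 2: 1.370833…, 0.338333…, 0.063333…, 0 → sum = 1.7725…
V_2 = 1.7725… / l_2 = 1.7725… / 0.291667… = 6.077143… → 6.08

6.08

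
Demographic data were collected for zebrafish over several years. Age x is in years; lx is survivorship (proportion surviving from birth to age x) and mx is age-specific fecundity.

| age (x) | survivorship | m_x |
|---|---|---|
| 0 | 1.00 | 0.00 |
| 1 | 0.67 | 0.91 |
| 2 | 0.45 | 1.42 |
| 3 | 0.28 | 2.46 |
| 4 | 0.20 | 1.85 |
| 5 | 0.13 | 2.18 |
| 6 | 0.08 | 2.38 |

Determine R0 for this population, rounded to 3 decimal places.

2.781

lx·mx by age: 0, 0.6097, 0.639, 0.6888, 0.37, 0.2834, 0.1904
R0 = Σ lx·mx = 2.7813 → 2.781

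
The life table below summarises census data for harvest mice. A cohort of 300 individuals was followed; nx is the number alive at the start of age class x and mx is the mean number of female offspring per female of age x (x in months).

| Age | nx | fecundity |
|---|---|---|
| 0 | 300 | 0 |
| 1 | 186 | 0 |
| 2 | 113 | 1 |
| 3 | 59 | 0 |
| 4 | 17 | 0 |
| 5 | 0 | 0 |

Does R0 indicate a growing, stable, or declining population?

declining

lx = nx/n0 = nx/300: 1, 0.62, 0.37667…, 0.19667…, 0.05667…, 0
R0 = Σ lx·mx = 0 + 0 + 0.376667… + 0 + 0 + 0 = 0.376667…
R0 < 1, so the population is declining.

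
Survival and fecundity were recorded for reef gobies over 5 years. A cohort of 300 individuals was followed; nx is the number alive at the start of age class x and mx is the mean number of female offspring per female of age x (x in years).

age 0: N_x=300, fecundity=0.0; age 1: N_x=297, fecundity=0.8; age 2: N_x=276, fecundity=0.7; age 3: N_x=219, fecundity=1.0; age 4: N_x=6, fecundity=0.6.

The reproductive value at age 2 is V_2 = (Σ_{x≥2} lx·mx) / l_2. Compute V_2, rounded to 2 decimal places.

lx = nx/n0 = nx/300: 1, 0.99, 0.92, 0.73, 0.02
lx·mx for x ≥ 2: 0.644, 0.73, 0.012 → sum = 1.386
V_2 = 1.386 / l_2 = 1.386 / 0.92 = 1.506522… → 1.51

1.51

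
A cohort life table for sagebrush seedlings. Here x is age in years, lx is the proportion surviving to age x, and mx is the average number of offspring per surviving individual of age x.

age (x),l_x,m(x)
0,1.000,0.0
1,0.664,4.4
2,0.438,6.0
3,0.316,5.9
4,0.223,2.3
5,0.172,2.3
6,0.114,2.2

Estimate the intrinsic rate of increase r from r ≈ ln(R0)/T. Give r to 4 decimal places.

R0 = Σ lx·mx = 0 + 2.9216 + 2.628 + 1.8644 + 0.5129 + 0.3956 + 0.2508 = 8.5733
Σ x·lx·mx = 19.3052; T = 19.3052/8.5733 = 2.25178…
r ≈ ln(R0)/T = ln(8.5733)/2.25178… = 0.954201… → 0.9542

0.9542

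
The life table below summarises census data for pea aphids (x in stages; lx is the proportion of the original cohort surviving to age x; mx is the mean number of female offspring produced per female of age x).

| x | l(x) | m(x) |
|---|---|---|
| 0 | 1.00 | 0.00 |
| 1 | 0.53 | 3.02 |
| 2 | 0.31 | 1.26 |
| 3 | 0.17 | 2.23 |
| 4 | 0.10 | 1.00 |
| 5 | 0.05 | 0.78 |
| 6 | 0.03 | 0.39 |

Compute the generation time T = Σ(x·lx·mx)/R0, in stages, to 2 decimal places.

lx·mx: 0, 1.6006, 0.3906, 0.3791, 0.1, 0.039, 0.0117 → R0 = 2.521
x·lx·mx: 0, 1.6006, 0.7812, 1.1373, 0.4, 0.195, 0.0702 → Σ = 4.1843
T = 4.1843 / 2.521 = 1.659778… → 1.66

1.66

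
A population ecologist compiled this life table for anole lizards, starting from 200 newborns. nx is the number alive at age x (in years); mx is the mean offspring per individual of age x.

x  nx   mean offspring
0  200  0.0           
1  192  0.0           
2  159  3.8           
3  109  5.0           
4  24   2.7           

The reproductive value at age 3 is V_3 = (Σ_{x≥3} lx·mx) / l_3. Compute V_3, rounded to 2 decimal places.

lx = nx/n0 = nx/200: 1, 0.96, 0.795, 0.545, 0.12
lx·mx for x ≥ 3: 2.725, 0.324 → sum = 3.049
V_3 = 3.049 / l_3 = 3.049 / 0.545 = 5.594495… → 5.59

5.59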